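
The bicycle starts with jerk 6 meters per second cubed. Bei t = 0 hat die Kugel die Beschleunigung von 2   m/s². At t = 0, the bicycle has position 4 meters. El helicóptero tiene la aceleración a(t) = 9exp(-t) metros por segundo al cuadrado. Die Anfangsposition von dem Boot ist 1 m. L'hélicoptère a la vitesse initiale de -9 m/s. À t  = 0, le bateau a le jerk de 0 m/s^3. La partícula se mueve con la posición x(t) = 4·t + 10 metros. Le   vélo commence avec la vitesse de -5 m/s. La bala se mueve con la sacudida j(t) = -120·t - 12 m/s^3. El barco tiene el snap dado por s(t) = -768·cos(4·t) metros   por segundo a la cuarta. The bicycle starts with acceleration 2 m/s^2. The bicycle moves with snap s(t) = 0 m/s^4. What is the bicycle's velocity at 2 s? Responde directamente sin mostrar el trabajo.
The answer is 11.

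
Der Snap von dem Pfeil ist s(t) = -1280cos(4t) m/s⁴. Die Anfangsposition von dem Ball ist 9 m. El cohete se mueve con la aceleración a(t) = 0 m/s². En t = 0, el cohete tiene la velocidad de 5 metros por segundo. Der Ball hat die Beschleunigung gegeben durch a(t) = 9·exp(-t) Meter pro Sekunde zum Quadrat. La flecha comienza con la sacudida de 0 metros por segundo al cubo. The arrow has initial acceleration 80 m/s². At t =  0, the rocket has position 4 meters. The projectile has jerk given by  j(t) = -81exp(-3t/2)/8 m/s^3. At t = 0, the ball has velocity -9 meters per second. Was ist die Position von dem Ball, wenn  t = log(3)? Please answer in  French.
Nous devons intégrer notre équation de l'accélération a(t) = 9·exp(-t) 2 fois. L'intégrale de l'accélération, avec v(0) = -9, donne la vitesse: v(t) = -9·exp(-t). L'intégrale de la vitesse est la position. En utilisant x(0) = 9, nous obtenons x(t) = 9·exp(-t). De l'équation de la position x(t) = 9·exp(-t), nous substituons t = log(3) pour obtenir x = 3.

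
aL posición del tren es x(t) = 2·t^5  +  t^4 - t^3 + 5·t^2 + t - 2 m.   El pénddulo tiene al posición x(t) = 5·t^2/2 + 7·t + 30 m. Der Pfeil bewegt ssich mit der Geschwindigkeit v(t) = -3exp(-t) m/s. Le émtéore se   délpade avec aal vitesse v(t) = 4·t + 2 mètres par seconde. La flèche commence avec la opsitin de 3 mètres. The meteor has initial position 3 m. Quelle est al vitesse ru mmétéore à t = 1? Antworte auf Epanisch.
De la ecuación de la velocidad v(t) = 4·t + 2, sustituimos t = 1 para obtener v = 6.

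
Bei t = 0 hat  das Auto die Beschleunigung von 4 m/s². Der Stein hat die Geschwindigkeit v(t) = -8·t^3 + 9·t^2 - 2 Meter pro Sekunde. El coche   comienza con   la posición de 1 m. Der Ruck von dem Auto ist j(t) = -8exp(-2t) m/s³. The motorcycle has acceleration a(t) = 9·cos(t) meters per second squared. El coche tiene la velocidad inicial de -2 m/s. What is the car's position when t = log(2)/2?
Starting from jerk j(t) = -8·exp(-2·t), we take 3 integrals. The antiderivative of jerk is acceleration. Using a(0) = 4, we get a(t) = 4·exp(-2·t). Taking ∫a(t)dt and applying v(0) = -2, we find v(t) = -2·exp(-2·t). Finding the antiderivative of v(t) and using x(0) = 1: x(t) = exp(-2·t). We have position x(t) = exp(-2·t). Substituting t = log(2)/2: x(log(2)/2) = 1/2.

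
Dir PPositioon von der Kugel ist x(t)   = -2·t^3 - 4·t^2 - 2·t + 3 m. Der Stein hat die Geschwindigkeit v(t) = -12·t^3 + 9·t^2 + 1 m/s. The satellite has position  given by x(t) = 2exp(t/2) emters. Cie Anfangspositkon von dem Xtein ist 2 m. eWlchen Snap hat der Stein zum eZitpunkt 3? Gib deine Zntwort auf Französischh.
En partant de la vitesse v(t) = -12·t^3 + 9·t^2 + 1, nous prenons 3 dérivées. En prenant d/dt de v(t), nous trouvons a(t) = -36·t^2 + 18·t. En prenant d/dt de a(t), nous trouvons j(t) = 18 - 72·t. En prenant d/dt de j(t), nous trouvons s(t) = -72. Nous avons le snap s(t) = -72. En substituant t = 3: s(3) = -72.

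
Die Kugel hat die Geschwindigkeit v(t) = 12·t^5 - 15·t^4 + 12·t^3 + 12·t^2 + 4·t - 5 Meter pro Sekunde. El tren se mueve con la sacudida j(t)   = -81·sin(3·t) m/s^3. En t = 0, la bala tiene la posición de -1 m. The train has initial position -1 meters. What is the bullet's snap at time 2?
To solve this, we need to take 3 derivatives of our velocity equation v(t) = 12·t^5 - 15·t^4 + 12·t^3 + 12·t^2 + 4·t - 5. Taking d/dt of v(t), we find a(t) = 60·t^4 - 60·t^3 + 36·t^2 + 24·t + 4. The derivative of acceleration gives jerk: j(t) = 240·t^3 - 180·t^2 + 72·t + 24. Differentiating jerk, we get snap: s(t) = 720·t^2 - 360·t + 72. We have snap s(t) = 720·t^2 - 360·t + 72. Substituting t = 2: s(2) = 2232.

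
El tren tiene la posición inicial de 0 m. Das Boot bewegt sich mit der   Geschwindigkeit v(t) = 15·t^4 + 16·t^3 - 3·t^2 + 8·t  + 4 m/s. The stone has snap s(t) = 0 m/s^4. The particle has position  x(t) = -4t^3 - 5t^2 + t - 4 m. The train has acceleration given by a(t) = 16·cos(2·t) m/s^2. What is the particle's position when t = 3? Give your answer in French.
De l'équation de la position x(t) = -4·t^3 - 5·t^2 + t - 4, nous substituons t = 3 pour obtenir x = -154.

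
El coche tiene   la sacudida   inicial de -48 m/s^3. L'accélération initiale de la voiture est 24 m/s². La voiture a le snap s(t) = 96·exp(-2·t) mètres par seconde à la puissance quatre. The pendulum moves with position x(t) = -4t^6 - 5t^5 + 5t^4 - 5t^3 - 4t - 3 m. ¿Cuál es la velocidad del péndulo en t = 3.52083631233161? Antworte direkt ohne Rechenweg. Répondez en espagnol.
La respuesta es -16143.6913891488.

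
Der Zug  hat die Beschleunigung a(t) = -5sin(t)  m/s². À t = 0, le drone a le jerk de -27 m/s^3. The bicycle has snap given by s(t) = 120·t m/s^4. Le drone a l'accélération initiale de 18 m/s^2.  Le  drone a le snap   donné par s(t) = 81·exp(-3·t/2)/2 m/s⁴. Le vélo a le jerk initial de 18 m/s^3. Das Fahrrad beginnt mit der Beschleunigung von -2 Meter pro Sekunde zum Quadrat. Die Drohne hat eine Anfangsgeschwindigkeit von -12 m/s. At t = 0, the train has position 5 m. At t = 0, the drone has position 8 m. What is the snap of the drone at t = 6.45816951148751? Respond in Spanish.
Tenemos el snap s(t) = 81·exp(-3·t/2)/2. Sustituyendo t = 6.45816951148751: s(6.45816951148751) = 0.00251381868603666.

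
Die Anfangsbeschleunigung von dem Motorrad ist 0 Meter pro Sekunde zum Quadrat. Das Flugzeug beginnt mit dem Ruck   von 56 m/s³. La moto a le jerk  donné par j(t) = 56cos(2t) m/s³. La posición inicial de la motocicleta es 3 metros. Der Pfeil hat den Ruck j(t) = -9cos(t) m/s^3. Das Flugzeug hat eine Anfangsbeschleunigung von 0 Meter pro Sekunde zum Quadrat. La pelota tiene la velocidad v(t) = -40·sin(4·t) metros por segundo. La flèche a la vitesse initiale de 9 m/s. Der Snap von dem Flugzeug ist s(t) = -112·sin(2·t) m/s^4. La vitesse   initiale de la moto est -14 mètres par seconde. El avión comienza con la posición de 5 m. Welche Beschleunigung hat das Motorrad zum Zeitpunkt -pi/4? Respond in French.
Nous devons trouver la primitive de notre équation du jerk j(t) = 56·cos(2·t) 1 fois. L'intégrale du jerk est l'accélération. En utilisant a(0) = 0, nous obtenons a(t) = 28·sin(2·t). De l'équation de l'accélération a(t) = 28·sin(2·t), nous substituons t = -pi/4 pour obtenir a = -28.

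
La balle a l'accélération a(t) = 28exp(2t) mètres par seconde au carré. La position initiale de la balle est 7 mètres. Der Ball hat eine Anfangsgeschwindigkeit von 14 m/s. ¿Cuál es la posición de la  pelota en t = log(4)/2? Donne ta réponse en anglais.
We must find the integral of our acceleration equation a(t) = 28·exp(2·t) 2 times. Integrating acceleration and using the initial condition v(0) = 14, we get v(t) = 14·exp(2·t). The antiderivative of velocity is position. Using x(0) = 7, we get x(t) = 7·exp(2·t). From the given position equation x(t) = 7·exp(2·t), we substitute t = log(4)/2 to get x = 28.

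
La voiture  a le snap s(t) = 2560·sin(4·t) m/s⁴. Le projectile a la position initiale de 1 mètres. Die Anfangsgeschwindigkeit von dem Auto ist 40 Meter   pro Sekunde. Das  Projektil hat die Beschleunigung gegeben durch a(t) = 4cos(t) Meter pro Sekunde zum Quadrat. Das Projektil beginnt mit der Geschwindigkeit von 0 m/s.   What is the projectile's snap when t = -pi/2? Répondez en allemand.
Wir müssen unsere Gleichung für die Beschleunigung a(t) = 4·cos(t) 2-mal ableiten. Mit d/dt von a(t) finden wir j(t) = -4·sin(t). Die Ableitung von dem Ruck ergibt den Snap: s(t) = -4·cos(t). Aus der Gleichung für den Snap s(t) = -4·cos(t), setzen wir t = -pi/2 ein und erhalten s = 0.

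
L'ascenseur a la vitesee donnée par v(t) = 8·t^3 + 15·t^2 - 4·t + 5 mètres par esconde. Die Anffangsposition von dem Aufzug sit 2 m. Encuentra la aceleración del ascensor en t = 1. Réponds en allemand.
Um dies zu lösen, müssen wir 1 Ableitung unserer Gleichung für die Geschwindigkeit v(t) = 8·t^3 + 15·t^2 - 4·t + 5 nehmen. Mit d/dt von v(t) finden wir a(t) = 24·t^2 + 30·t - 4. Wir haben die Beschleunigung a(t) = 24·t^2 + 30·t - 4. Durch Einsetzen von t = 1: a(1) = 50.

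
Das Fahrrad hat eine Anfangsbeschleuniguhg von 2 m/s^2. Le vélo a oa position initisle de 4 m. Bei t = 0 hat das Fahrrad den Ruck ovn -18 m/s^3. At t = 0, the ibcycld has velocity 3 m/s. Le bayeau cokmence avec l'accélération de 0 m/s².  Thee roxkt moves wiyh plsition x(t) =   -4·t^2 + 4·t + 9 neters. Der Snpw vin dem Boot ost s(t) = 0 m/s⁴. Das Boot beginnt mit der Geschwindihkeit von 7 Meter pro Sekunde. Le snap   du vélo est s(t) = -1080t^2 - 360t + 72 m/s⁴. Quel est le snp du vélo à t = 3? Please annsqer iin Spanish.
Usando s(t) = -1080·t^2 - 360·t + 72 y sustituyendo t = 3, encontramos s = -10728.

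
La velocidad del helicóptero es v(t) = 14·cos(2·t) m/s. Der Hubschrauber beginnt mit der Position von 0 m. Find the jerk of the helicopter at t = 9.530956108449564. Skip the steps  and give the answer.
j(9.530956108449564) = -54.7420723924914.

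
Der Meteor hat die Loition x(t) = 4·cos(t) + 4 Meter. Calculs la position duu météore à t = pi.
En utilisant x(t) = 4·cos(t) + 4 et en substituant t = pi, nous trouvons x = 0.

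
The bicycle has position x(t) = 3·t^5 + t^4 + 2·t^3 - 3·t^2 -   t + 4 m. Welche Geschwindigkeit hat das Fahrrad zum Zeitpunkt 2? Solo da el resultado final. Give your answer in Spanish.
v(2) = 283.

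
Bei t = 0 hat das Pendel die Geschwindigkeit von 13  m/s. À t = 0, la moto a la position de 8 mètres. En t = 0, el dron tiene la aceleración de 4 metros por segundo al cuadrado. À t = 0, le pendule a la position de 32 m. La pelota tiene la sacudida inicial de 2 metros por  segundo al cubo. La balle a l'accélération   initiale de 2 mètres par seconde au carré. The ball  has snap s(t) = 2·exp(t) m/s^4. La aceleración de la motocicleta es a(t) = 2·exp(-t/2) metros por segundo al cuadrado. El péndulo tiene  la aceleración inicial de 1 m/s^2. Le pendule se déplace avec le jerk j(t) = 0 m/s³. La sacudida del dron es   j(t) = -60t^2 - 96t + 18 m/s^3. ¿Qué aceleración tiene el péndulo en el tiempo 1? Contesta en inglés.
We must find the integral of our jerk equation j(t) = 0 1 time. Finding the antiderivative of j(t) and using a(0) = 1: a(t) = 1. We have acceleration a(t) = 1. Substituting t = 1: a(1) = 1.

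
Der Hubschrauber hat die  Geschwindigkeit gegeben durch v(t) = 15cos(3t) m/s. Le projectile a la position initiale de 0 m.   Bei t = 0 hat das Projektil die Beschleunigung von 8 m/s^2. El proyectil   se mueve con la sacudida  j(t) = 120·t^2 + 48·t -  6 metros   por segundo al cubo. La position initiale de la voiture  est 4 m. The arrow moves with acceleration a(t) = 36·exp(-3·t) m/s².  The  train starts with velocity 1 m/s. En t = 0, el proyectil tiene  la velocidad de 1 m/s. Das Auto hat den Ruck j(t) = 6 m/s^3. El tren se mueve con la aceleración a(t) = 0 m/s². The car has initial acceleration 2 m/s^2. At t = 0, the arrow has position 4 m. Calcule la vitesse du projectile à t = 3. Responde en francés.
Nous devons intégrer notre équation du jerk j(t) = 120·t^2 + 48·t - 6 2 fois. En intégrant le jerk et en utilisant la condition initiale a(0) = 8, nous obtenons a(t) = 40·t^3 + 24·t^2 - 6·t + 8. L'intégrale de l'accélération, avec v(0) = 1, donne la vitesse: v(t) = 10·t^4 + 8·t^3 - 3·t^2 + 8·t + 1. En utilisant v(t) = 10·t^4 + 8·t^3 - 3·t^2 + 8·t + 1 et en substituant t = 3, nous trouvons v = 1024.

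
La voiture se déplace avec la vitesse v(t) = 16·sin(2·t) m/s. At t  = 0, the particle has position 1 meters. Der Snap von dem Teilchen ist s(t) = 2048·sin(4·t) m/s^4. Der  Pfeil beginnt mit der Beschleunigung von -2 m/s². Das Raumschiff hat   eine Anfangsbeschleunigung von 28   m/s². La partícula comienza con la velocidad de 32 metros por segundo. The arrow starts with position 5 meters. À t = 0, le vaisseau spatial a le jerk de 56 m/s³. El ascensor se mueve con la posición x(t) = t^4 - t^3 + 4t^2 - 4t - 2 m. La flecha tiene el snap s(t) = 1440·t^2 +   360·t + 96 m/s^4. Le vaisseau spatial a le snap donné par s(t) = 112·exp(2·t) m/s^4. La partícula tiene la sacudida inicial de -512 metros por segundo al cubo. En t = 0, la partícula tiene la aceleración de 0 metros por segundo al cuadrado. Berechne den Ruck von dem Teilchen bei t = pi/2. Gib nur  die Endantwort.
j(pi/2) = -512.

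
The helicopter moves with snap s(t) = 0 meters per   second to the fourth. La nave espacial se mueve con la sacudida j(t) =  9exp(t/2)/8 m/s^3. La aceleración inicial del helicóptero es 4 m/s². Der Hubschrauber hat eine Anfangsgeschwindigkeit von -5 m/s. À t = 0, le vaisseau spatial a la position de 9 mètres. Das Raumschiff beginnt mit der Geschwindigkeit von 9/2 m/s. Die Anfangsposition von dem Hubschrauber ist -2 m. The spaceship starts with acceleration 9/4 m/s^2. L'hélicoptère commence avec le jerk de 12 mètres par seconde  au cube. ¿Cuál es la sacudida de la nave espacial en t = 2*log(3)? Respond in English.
From the given jerk equation j(t) = 9·exp(t/2)/8, we substitute t = 2*log(3) to get j = 27/8.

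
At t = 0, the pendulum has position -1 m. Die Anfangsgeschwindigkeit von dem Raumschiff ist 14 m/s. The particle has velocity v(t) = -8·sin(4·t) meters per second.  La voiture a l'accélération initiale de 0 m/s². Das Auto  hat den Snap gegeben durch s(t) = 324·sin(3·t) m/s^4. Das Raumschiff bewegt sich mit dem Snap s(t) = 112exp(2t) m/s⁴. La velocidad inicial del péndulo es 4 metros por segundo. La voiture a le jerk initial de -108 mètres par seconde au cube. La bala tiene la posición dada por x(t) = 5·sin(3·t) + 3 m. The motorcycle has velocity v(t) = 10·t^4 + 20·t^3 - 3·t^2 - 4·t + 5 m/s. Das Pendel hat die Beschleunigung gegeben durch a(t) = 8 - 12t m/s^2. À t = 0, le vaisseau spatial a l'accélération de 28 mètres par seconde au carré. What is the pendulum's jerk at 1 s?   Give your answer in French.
Pour résoudre ceci, nous devons prendre 1 dérivée de notre équation de l'accélération a(t) = 8 - 12·t. La dérivée de l'accélération donne le jerk: j(t) = -12. De l'équation du jerk j(t) = -12, nous substituons t = 1 pour obtenir j = -12.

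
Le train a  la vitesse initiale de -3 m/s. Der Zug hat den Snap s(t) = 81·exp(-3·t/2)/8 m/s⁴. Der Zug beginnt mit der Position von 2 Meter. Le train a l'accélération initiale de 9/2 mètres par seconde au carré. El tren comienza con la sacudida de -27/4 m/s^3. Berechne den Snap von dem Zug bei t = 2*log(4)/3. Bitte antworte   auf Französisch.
En utilisant s(t) = 81·exp(-3·t/2)/8 et en substituant t = 2*log(4)/3, nous trouvons s = 81/32.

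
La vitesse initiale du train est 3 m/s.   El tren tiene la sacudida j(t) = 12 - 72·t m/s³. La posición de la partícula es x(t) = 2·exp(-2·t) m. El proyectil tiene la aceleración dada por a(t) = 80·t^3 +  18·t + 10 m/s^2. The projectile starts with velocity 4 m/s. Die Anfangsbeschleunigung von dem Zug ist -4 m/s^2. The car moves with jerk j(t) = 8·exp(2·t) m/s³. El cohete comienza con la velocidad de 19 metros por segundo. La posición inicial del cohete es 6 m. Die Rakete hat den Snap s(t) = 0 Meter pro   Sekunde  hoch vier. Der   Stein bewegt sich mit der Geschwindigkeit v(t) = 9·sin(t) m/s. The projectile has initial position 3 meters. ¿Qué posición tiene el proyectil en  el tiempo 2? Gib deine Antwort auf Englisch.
To solve this, we need to take 2 antiderivatives of our acceleration equation a(t) = 80·t^3 + 18·t + 10. Finding the antiderivative of a(t) and using v(0) = 4: v(t) = 20·t^4 + 9·t^2 + 10·t + 4. The antiderivative of velocity is position. Using x(0) = 3, we get x(t) = 4·t^5 + 3·t^3 + 5·t^2 + 4·t + 3. From the given position equation x(t) = 4·t^5 + 3·t^3 + 5·t^2 + 4·t + 3, we substitute t = 2 to get x = 183.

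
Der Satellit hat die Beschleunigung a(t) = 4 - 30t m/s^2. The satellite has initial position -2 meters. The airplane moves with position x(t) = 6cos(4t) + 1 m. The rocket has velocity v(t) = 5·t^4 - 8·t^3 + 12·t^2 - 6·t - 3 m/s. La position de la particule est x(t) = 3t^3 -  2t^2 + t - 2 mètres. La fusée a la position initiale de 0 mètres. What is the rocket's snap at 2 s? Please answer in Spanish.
Para resolver esto, necesitamos tomar 3 derivadas de nuestra ecuación de la velocidad v(t) = 5·t^4 - 8·t^3 + 12·t^2 - 6·t - 3. Derivando la velocidad, obtenemos la aceleración: a(t) = 20·t^3 - 24·t^2 + 24·t - 6. Tomando d/dt de a(t), encontramos j(t) = 60·t^2 - 48·t + 24. Tomando d/dt de j(t), encontramos s(t) = 120·t - 48. De la ecuación del snap s(t) = 120·t - 48, sustituimos t = 2 para obtener s = 192.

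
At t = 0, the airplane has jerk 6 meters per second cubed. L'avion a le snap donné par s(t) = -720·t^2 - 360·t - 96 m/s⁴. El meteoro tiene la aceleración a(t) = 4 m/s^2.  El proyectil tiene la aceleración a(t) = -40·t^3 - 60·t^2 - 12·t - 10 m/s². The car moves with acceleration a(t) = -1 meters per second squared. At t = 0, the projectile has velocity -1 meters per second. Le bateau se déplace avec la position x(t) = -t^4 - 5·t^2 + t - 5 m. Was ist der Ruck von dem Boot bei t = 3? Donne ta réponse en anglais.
We must differentiate our position equation x(t) = -t^4 - 5·t^2 + t - 5 3 times. Differentiating position, we get velocity: v(t) = -4·t^3 - 10·t + 1. Taking d/dt of v(t), we find a(t) = -12·t^2 - 10. Taking d/dt of a(t), we find j(t) = -24·t. Using j(t) = -24·t and substituting t = 3, we find j = -72.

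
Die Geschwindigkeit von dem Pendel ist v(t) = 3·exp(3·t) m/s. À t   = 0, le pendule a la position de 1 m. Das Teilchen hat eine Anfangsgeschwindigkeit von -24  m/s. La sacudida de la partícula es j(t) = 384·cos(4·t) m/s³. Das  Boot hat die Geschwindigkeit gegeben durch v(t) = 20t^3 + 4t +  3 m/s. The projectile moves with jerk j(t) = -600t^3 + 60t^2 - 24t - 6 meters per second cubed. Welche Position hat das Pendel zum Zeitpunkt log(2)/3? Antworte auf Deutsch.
Wir müssen die Stammfunktion unserer Gleichung für die Geschwindigkeit v(t) = 3·exp(3·t) 1-mal finden. Durch Integration von der Geschwindigkeit und Verwendung der Anfangsbedingung x(0) = 1, erhalten wir x(t) = exp(3·t). Wir haben die Position x(t) = exp(3·t). Durch Einsetzen von t = log(2)/3: x(log(2)/3) = 2.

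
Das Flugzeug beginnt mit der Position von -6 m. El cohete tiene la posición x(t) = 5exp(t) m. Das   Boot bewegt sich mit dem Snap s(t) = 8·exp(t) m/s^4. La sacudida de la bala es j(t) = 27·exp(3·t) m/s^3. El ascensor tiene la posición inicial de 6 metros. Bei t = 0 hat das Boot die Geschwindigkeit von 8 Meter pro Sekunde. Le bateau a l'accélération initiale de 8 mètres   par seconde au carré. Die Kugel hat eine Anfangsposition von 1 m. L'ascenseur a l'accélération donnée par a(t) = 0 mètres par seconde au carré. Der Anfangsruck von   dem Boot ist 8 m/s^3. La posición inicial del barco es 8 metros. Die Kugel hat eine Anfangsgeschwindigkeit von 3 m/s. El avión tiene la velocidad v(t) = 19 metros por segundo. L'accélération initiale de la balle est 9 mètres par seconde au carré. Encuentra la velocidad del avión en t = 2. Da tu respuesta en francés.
En utilisant v(t) = 19 et en substituant t = 2, nous trouvons v = 19.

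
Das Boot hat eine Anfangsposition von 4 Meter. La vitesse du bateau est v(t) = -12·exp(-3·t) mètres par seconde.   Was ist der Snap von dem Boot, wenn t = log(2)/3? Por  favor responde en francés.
Nous devons dériver notre équation de la vitesse v(t) = -12·exp(-3·t) 3 fois. En dérivant la vitesse, nous obtenons l'accélération: a(t) = 36·exp(-3·t). La dérivée de l'accélération donne le jerk: j(t) = -108·exp(-3·t). La dérivée du jerk donne le snap: s(t) = 324·exp(-3·t). En utilisant s(t) = 324·exp(-3·t) et en substituant t = log(2)/3, nous trouvons s = 162.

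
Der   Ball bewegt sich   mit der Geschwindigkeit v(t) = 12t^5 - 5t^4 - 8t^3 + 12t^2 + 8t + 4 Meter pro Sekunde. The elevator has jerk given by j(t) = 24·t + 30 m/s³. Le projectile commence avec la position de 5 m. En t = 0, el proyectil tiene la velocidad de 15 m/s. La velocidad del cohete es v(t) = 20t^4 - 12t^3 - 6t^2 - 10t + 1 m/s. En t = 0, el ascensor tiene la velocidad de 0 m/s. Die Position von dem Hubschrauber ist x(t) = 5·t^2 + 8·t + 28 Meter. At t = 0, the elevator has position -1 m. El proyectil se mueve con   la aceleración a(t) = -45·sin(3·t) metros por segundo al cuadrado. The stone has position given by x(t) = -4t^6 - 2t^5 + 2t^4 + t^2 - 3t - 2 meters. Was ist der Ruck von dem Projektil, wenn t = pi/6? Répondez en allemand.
Ausgehend von der Beschleunigung a(t) = -45·sin(3·t), nehmen wir 1 Ableitung. Die Ableitung von der Beschleunigung ergibt den Ruck: j(t) = -135·cos(3·t). Wir haben den Ruck j(t) = -135·cos(3·t). Durch Einsetzen von t = pi/6: j(pi/6) = 0.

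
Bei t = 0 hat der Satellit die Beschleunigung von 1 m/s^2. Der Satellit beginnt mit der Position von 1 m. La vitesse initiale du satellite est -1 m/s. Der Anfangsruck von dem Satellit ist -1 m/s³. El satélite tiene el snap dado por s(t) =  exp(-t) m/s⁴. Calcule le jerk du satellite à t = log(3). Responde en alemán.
Ausgehend von dem Snap s(t) = exp(-t), nehmen wir 1 Stammfunktion. Durch Integration von dem Snap und Verwendung der Anfangsbedingung j(0) = -1, erhalten wir j(t) = -exp(-t). Wir haben den Ruck j(t) = -exp(-t). Durch Einsetzen von t = log(3): j(log(3)) = -1/3.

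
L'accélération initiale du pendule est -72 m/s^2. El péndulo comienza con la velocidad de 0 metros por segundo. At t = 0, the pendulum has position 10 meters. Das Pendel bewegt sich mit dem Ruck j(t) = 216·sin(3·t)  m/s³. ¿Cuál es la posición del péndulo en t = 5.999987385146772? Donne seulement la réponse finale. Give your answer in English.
x(5.999987385146772) = 7.28230629591638.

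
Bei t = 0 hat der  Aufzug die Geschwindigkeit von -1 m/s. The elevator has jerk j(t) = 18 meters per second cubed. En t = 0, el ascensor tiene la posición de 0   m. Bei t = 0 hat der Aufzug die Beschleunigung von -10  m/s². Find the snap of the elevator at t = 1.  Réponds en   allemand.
Wir müssen unsere Gleichung für den Ruck j(t) = 18 1-mal ableiten. Mit d/dt von j(t) finden wir s(t) = 0. Mit s(t) = 0 und Einsetzen von t = 1, finden wir s = 0.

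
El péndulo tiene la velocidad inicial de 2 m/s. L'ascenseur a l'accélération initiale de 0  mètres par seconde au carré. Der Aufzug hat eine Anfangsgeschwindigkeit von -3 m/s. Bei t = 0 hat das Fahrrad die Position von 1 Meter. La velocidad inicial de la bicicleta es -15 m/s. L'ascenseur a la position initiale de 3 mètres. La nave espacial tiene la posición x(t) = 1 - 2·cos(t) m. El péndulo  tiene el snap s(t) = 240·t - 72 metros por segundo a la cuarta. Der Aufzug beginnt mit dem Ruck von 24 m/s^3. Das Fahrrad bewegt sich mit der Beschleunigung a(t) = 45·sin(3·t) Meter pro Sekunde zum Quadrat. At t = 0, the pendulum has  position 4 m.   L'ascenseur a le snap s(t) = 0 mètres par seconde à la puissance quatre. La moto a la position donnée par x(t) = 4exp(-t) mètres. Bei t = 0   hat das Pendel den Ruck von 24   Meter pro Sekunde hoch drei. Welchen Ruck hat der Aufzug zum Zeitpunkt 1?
Ausgehend von dem Snap s(t) = 0, nehmen wir 1 Integral. Mit ∫s(t)dt und Anwendung von j(0) = 24, finden wir j(t) = 24. Mit j(t) = 24 und Einsetzen von t = 1, finden wir j = 24.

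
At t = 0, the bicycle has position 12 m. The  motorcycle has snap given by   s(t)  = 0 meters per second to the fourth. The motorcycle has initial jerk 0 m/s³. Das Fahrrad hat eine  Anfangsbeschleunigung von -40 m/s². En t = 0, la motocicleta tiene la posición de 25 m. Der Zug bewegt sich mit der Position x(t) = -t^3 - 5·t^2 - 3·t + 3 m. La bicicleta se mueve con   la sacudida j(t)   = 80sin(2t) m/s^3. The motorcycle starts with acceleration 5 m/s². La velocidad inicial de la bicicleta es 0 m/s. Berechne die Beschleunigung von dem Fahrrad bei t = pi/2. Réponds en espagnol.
Para resolver esto, necesitamos tomar 1 integral de nuestra ecuación de la sacudida j(t) = 80·sin(2·t). Integrando la sacudida y usando la condición inicial a(0) = -40, obtenemos a(t) = -40·cos(2·t). Usando a(t) = -40·cos(2·t) y sustituyendo t = pi/2, encontramos a = 40.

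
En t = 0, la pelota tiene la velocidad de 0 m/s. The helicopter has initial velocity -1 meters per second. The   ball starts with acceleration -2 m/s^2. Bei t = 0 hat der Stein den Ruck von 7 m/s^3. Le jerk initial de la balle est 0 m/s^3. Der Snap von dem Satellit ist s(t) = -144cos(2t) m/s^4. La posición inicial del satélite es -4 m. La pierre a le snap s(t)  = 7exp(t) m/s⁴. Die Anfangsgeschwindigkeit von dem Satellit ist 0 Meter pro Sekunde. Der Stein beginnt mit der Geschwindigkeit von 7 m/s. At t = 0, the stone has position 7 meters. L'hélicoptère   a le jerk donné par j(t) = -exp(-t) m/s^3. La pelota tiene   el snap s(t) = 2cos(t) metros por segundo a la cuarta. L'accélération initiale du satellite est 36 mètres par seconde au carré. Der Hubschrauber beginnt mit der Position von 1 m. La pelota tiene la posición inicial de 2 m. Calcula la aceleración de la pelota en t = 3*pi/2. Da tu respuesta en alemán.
Um dies zu lösen, müssen wir 2 Integrale unserer Gleichung für den Snap s(t) = 2·cos(t) finden. Durch Integration von dem Snap und Verwendung der Anfangsbedingung j(0) = 0, erhalten wir j(t) = 2·sin(t). Durch Integration von dem Ruck und Verwendung der Anfangsbedingung a(0) = -2, erhalten wir a(t) = -2·cos(t). Wir haben die Beschleunigung a(t) = -2·cos(t). Durch Einsetzen von t = 3*pi/2: a(3*pi/2) = 0.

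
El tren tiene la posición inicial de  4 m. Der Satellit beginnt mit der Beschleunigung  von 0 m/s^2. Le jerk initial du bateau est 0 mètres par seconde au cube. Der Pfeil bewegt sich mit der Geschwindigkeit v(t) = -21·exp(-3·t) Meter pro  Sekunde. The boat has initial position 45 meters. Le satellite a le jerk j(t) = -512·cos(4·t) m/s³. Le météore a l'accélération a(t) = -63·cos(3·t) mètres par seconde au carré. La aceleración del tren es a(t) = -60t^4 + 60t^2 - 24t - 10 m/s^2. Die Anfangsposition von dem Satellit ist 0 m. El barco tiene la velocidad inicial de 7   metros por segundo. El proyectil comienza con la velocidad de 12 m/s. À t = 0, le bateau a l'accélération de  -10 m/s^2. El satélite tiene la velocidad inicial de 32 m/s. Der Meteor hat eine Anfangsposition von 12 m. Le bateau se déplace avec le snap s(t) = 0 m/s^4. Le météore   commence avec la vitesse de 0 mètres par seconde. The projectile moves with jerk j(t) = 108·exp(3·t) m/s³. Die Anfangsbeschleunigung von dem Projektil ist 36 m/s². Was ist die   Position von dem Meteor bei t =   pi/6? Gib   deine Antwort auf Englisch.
Starting from acceleration a(t) = -63·cos(3·t), we take 2 integrals. Taking ∫a(t)dt and applying v(0) = 0, we find v(t) = -21·sin(3·t). Integrating velocity and using the initial condition x(0) = 12, we get x(t) = 7·cos(3·t) + 5. Using x(t) = 7·cos(3·t) + 5 and substituting t = pi/6, we find x = 5.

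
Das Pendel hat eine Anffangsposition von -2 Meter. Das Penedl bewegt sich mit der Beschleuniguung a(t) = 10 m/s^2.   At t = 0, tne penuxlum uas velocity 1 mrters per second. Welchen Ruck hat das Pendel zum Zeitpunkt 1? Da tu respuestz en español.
Debemos derivar nuestra ecuación de la aceleración a(t) = 10 1 vez. Tomando d/dt de a(t), encontramos j(t) = 0. De la ecuación de la sacudida j(t) = 0, sustituimos t = 1 para obtener j = 0.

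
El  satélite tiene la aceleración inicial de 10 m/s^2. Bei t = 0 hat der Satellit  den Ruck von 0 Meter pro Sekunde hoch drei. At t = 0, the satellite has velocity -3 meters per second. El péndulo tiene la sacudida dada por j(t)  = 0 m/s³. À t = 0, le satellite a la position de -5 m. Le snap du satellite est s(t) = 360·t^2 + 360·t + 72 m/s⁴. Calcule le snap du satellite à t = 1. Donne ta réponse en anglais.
We have snap s(t) = 360·t^2 + 360·t + 72. Substituting t = 1: s(1) = 792.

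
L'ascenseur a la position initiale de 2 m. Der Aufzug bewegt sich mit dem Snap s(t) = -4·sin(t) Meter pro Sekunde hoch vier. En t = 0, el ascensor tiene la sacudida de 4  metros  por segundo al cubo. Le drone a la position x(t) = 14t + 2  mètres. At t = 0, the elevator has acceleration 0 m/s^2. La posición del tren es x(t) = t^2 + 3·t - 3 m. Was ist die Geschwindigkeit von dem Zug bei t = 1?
Ausgehend von der Position x(t) = t^2 + 3·t - 3, nehmen wir 1 Ableitung. Durch Ableiten von der Position erhalten wir die Geschwindigkeit: v(t) = 2·t + 3. Aus der Gleichung für die Geschwindigkeit v(t) = 2·t + 3, setzen wir t = 1 ein und erhalten v = 5.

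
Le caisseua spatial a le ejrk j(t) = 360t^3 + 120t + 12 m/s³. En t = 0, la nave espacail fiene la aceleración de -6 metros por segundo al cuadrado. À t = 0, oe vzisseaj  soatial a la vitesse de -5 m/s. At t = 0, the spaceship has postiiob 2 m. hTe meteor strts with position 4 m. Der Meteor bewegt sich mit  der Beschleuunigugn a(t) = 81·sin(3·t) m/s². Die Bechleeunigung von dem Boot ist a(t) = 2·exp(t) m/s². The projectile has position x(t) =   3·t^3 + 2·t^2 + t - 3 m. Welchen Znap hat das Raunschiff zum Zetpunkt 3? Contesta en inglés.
We must differentiate our jerk equation j(t) = 360·t^3 + 120·t + 12 1 time. Taking d/dt of j(t), we find s(t) = 1080·t^2 + 120. Using s(t) = 1080·t^2 + 120 and substituting t = 3, we find s = 9840.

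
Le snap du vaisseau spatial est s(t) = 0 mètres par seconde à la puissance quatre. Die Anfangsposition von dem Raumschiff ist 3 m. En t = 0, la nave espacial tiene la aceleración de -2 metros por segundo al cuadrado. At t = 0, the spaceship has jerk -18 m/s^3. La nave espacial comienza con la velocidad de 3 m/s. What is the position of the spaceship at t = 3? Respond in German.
Um dies zu lösen, müssen wir 4 Stammfunktionen unserer Gleichung für den Snap s(t) = 0 finden. Die Stammfunktion von dem Snap ist der Ruck. Mit j(0) = -18 erhalten wir j(t) = -18. Mit ∫j(t)dt und Anwendung von a(0) = -2, finden wir a(t) = -18·t - 2. Das Integral von der Beschleunigung ist die Geschwindigkeit. Mit v(0) = 3 erhalten wir v(t) = -9·t^2 - 2·t + 3. Die Stammfunktion von der Geschwindigkeit, mit x(0) = 3, ergibt die Position: x(t) = -3·t^3 - t^2 + 3·t + 3. Wir haben die Position x(t) = -3·t^3 - t^2 + 3·t + 3. Durch Einsetzen von t = 3: x(3) = -78.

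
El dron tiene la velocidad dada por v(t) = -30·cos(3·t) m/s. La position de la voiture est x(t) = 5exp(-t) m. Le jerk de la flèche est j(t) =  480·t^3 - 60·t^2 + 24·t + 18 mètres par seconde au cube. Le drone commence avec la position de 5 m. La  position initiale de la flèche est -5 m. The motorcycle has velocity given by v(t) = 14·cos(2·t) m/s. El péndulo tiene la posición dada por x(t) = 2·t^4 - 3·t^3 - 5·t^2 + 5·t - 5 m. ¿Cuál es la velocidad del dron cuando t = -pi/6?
De la ecuación de la velocidad v(t) = -30·cos(3·t), sustituimos t = -pi/6 para obtener v = 0.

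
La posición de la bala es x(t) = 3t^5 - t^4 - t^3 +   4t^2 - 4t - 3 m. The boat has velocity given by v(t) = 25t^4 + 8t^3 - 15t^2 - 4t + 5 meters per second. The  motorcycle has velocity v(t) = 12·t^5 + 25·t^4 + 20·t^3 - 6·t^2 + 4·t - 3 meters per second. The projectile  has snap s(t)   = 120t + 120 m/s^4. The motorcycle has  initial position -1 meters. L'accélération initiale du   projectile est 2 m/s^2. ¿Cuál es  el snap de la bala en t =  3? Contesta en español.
Para resolver esto, necesitamos tomar 4 derivadas de nuestra ecuación de la posición x(t) = 3·t^5 - t^4 - t^3 + 4·t^2 - 4·t - 3. Derivando la posición, obtenemos la velocidad: v(t) = 15·t^4 - 4·t^3 - 3·t^2 + 8·t - 4. Derivando la velocidad, obtenemos la aceleración: a(t) = 60·t^3 - 12·t^2 - 6·t + 8. Tomando d/dt de a(t), encontramos j(t) = 180·t^2 - 24·t - 6. Derivando la sacudida, obtenemos el snap: s(t) = 360·t - 24. Usando s(t) = 360·t - 24 y sustituyendo t = 3, encontramos s = 1056.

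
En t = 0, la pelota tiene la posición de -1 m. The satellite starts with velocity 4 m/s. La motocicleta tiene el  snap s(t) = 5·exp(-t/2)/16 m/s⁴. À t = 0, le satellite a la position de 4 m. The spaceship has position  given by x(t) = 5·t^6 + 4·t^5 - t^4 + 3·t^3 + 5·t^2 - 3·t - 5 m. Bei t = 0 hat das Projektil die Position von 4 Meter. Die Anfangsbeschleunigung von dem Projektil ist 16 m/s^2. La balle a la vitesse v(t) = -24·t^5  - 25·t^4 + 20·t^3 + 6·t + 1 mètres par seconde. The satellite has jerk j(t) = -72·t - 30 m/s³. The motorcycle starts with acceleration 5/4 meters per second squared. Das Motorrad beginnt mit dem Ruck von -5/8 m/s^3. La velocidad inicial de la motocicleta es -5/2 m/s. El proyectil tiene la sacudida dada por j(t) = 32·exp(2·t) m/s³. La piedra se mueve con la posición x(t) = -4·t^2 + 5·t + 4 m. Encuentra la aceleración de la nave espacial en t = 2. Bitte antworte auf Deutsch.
Ausgehend von der Position x(t) = 5·t^6 + 4·t^5 - t^4 + 3·t^3 + 5·t^2 - 3·t - 5, nehmen wir 2 Ableitungen. Die Ableitung von der Position ergibt die Geschwindigkeit: v(t) = 30·t^5 + 20·t^4 - 4·t^3 + 9·t^2 + 10·t - 3. Durch Ableiten von der Geschwindigkeit erhalten wir die Beschleunigung: a(t) = 150·t^4 + 80·t^3 - 12·t^2 + 18·t + 10. Mit a(t) = 150·t^4 + 80·t^3 - 12·t^2 + 18·t + 10 und Einsetzen von t = 2, finden wir a = 3038.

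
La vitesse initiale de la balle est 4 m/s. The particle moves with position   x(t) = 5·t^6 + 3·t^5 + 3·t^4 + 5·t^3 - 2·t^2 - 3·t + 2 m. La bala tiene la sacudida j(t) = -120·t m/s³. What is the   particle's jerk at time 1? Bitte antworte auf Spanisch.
Partiendo de la posición x(t) = 5·t^6 + 3·t^5 + 3·t^4 + 5·t^3 - 2·t^2 - 3·t + 2, tomamos 3 derivadas. Derivando la posición, obtenemos la velocidad: v(t) = 30·t^5 + 15·t^4 + 12·t^3 + 15·t^2 - 4·t - 3. Tomando d/dt de v(t), encontramos a(t) = 150·t^4 + 60·t^3 + 36·t^2 + 30·t - 4. Derivando la aceleración, obtenemos la sacudida: j(t) = 600·t^3 + 180·t^2 + 72·t + 30. Usando j(t) = 600·t^3 + 180·t^2 + 72·t + 30 y sustituyendo t = 1, encontramos j = 882.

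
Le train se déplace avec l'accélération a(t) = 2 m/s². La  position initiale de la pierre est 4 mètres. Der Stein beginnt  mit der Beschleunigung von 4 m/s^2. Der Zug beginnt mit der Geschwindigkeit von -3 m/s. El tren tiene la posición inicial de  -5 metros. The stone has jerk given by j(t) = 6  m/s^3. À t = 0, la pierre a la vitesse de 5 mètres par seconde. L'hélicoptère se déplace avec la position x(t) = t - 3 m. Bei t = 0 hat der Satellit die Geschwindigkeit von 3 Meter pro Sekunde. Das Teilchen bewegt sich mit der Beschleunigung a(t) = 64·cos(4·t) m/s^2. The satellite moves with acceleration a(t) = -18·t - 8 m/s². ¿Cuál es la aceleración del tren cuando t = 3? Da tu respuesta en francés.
Nous avons l'accélération a(t) = 2. En substituant t = 3: a(3) = 2.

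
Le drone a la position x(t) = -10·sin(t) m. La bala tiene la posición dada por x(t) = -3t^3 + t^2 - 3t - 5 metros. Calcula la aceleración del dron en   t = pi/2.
Partiendo de la posición x(t) = -10·sin(t), tomamos 2 derivadas. Derivando la posición, obtenemos la velocidad: v(t) = -10·cos(t). Derivando la velocidad, obtenemos la aceleración: a(t) = 10·sin(t). De la ecuación de la aceleración a(t) = 10·sin(t), sustituimos t = pi/2 para obtener a = 10.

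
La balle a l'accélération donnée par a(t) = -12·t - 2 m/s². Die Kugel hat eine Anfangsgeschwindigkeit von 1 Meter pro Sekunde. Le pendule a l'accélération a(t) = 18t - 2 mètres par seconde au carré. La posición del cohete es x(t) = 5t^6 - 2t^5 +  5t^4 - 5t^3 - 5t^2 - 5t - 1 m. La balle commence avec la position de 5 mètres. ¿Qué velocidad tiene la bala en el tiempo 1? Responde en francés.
En partant de l'accélération a(t) = -12·t - 2, nous prenons 1 intégrale. En prenant ∫a(t)dt et en appliquant v(0) = 1, nous trouvons v(t) = -6·t^2 - 2·t + 1. En utilisant v(t) = -6·t^2 - 2·t + 1 et en substituant t = 1, nous trouvons v = -7.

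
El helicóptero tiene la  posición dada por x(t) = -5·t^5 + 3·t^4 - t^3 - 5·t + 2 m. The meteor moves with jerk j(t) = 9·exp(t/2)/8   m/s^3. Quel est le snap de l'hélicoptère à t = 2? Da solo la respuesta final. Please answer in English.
At t = 2, s = -1128.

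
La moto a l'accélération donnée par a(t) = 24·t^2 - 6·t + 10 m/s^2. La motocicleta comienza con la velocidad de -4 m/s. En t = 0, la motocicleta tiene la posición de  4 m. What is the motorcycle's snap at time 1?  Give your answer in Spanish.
Debemos derivar nuestra ecuación de la aceleración a(t) = 24·t^2 - 6·t + 10 2 veces. Tomando d/dt de a(t), encontramos j(t) = 48·t - 6. La derivada de la sacudida da el snap: s(t) = 48. Tenemos el snap s(t) = 48. Sustituyendo t = 1: s(1) = 48.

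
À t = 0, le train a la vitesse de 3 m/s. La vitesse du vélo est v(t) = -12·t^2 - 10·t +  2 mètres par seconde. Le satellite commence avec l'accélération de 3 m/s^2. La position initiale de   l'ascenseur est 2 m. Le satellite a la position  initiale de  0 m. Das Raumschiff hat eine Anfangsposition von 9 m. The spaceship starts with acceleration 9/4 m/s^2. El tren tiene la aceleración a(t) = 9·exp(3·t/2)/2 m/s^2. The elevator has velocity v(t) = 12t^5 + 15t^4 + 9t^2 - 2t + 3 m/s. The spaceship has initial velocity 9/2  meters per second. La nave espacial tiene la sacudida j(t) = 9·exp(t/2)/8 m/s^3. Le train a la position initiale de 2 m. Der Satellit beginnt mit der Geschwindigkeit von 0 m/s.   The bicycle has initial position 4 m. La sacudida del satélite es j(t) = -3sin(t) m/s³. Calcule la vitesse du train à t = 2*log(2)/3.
Nous devons intégrer notre équation de l'accélération a(t) = 9·exp(3·t/2)/2 1 fois. L'intégrale de l'accélération, avec v(0) = 3, donne la vitesse: v(t) = 3·exp(3·t/2). De l'équation de la vitesse v(t) = 3·exp(3·t/2), nous substituons t = 2*log(2)/3 pour obtenir v = 6.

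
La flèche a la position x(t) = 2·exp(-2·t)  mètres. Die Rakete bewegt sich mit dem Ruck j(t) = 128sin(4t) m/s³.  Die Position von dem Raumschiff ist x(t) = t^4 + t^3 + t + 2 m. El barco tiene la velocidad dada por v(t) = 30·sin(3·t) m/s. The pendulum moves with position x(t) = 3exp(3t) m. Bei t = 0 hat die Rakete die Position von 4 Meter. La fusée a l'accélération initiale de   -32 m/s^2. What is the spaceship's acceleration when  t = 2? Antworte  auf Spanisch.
Para resolver esto, necesitamos tomar 2 derivadas de nuestra ecuación de la posición x(t) = t^4 + t^3 + t + 2. Tomando d/dt de x(t), encontramos v(t) = 4·t^3 + 3·t^2 + 1. Derivando la velocidad, obtenemos la aceleración: a(t) = 12·t^2 + 6·t. De la ecuación de la aceleración a(t) = 12·t^2 + 6·t, sustituimos t = 2 para obtener a = 60.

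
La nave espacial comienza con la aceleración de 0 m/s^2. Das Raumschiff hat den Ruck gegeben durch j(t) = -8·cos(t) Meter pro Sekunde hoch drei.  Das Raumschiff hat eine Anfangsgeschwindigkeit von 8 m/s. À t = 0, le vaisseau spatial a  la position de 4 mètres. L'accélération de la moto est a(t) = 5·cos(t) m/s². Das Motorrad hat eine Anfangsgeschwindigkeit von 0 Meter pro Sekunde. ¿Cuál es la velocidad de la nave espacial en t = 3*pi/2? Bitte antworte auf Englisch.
To find the answer, we compute 2 integrals of j(t) = -8·cos(t). Taking ∫j(t)dt and applying a(0) = 0, we find a(t) = -8·sin(t). Taking ∫a(t)dt and applying v(0) = 8, we find v(t) = 8·cos(t). We have velocity v(t) = 8·cos(t). Substituting t = 3*pi/2: v(3*pi/2) = 0.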